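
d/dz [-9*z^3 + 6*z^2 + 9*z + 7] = -27*z^2 + 12*z + 9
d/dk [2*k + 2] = 2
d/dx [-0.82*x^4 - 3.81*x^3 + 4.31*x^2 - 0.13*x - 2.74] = -3.28*x^3 - 11.43*x^2 + 8.62*x - 0.13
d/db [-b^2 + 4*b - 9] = 4 - 2*b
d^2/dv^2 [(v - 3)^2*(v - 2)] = 6*v - 16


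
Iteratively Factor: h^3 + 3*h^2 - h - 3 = (h - 1)*(h^2 + 4*h + 3) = (h - 1)*(h + 3)*(h + 1)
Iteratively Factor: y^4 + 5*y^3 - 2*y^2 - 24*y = (y)*(y^3 + 5*y^2 - 2*y - 24) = y*(y - 2)*(y^2 + 7*y + 12) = y*(y - 2)*(y + 3)*(y + 4)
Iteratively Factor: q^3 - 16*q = (q - 4)*(q^2 + 4*q) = (q - 4)*(q + 4)*(q)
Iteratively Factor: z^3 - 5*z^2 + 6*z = (z - 2)*(z^2 - 3*z) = z*(z - 2)*(z - 3)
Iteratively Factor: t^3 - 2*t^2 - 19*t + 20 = (t + 4)*(t^2 - 6*t + 5) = (t - 5)*(t + 4)*(t - 1)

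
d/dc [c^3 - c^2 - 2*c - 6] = 3*c^2 - 2*c - 2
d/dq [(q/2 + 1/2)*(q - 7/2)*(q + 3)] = 3*q^2/2 + q/2 - 11/2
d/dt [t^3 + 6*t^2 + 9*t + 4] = 3*t^2 + 12*t + 9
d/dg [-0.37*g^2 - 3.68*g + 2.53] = -0.74*g - 3.68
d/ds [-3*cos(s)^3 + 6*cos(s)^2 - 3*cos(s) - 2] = 3*(3*cos(s)^2 - 4*cos(s) + 1)*sin(s)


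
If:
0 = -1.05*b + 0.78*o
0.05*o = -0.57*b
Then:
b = 0.00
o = 0.00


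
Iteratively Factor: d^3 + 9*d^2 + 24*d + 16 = (d + 1)*(d^2 + 8*d + 16) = (d + 1)*(d + 4)*(d + 4)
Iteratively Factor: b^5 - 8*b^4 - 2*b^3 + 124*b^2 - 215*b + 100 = (b - 1)*(b^4 - 7*b^3 - 9*b^2 + 115*b - 100) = (b - 5)*(b - 1)*(b^3 - 2*b^2 - 19*b + 20) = (b - 5)*(b - 1)*(b + 4)*(b^2 - 6*b + 5) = (b - 5)^2*(b - 1)*(b + 4)*(b - 1)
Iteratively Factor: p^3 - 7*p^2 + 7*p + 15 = (p + 1)*(p^2 - 8*p + 15) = (p - 3)*(p + 1)*(p - 5)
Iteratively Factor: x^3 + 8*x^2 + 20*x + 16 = (x + 2)*(x^2 + 6*x + 8) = (x + 2)^2*(x + 4)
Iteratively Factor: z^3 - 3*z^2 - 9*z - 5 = (z + 1)*(z^2 - 4*z - 5) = (z + 1)^2*(z - 5)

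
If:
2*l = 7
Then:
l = 7/2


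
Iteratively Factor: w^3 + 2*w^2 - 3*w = (w)*(w^2 + 2*w - 3) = w*(w + 3)*(w - 1)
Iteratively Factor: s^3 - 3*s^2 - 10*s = (s - 5)*(s^2 + 2*s) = s*(s - 5)*(s + 2)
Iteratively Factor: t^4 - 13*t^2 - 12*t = (t - 4)*(t^3 + 4*t^2 + 3*t) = (t - 4)*(t + 1)*(t^2 + 3*t) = (t - 4)*(t + 1)*(t + 3)*(t)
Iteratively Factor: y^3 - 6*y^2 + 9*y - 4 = (y - 1)*(y^2 - 5*y + 4) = (y - 4)*(y - 1)*(y - 1)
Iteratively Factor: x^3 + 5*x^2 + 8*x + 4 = (x + 2)*(x^2 + 3*x + 2) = (x + 2)^2*(x + 1)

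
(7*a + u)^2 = 49*a^2 + 14*a*u + u^2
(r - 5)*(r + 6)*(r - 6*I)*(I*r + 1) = I*r^4 + 7*r^3 + I*r^3 + 7*r^2 - 36*I*r^2 - 210*r - 6*I*r + 180*I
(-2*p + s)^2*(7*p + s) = 28*p^3 - 24*p^2*s + 3*p*s^2 + s^3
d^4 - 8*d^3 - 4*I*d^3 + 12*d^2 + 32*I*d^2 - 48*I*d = d*(d - 6)*(d - 2)*(d - 4*I)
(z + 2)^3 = z^3 + 6*z^2 + 12*z + 8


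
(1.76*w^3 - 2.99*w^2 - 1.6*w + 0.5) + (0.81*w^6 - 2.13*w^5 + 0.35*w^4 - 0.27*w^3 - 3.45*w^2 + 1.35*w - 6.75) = 0.81*w^6 - 2.13*w^5 + 0.35*w^4 + 1.49*w^3 - 6.44*w^2 - 0.25*w - 6.25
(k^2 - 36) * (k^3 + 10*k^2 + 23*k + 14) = k^5 + 10*k^4 - 13*k^3 - 346*k^2 - 828*k - 504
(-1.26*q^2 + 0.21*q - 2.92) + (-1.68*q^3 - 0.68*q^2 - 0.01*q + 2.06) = -1.68*q^3 - 1.94*q^2 + 0.2*q - 0.86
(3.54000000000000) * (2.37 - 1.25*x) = 8.3898 - 4.425*x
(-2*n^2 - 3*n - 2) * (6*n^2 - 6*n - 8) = -12*n^4 - 6*n^3 + 22*n^2 + 36*n + 16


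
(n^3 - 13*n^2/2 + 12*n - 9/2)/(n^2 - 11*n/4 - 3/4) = 2*(2*n^2 - 7*n + 3)/(4*n + 1)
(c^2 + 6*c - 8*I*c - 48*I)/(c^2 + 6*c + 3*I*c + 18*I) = (c - 8*I)/(c + 3*I)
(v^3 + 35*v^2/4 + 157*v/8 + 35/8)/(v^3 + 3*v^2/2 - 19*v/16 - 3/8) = 2*(2*v^2 + 17*v + 35)/(4*v^2 + 5*v - 6)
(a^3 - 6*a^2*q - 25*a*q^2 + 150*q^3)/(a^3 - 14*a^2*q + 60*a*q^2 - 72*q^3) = (a^2 - 25*q^2)/(a^2 - 8*a*q + 12*q^2)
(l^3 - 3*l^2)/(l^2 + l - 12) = l^2/(l + 4)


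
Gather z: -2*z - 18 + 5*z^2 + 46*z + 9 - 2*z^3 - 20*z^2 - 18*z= -2*z^3 - 15*z^2 + 26*z - 9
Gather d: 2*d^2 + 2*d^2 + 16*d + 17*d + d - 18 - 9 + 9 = 4*d^2 + 34*d - 18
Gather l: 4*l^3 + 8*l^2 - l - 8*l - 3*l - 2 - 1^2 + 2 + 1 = 4*l^3 + 8*l^2 - 12*l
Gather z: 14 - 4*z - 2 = 12 - 4*z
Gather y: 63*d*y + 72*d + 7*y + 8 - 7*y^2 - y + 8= 72*d - 7*y^2 + y*(63*d + 6) + 16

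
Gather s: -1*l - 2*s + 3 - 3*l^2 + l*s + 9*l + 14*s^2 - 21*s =-3*l^2 + 8*l + 14*s^2 + s*(l - 23) + 3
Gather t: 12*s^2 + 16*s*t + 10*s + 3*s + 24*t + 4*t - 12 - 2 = 12*s^2 + 13*s + t*(16*s + 28) - 14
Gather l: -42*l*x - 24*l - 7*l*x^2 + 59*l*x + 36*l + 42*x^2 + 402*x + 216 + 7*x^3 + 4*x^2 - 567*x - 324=l*(-7*x^2 + 17*x + 12) + 7*x^3 + 46*x^2 - 165*x - 108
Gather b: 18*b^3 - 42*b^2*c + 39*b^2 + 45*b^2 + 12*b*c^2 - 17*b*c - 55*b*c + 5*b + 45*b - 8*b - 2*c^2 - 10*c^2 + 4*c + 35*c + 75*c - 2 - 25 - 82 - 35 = 18*b^3 + b^2*(84 - 42*c) + b*(12*c^2 - 72*c + 42) - 12*c^2 + 114*c - 144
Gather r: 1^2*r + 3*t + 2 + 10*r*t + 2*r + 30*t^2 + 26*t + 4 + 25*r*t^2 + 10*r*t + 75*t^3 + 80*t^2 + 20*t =r*(25*t^2 + 20*t + 3) + 75*t^3 + 110*t^2 + 49*t + 6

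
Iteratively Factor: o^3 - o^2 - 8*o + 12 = (o - 2)*(o^2 + o - 6) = (o - 2)*(o + 3)*(o - 2)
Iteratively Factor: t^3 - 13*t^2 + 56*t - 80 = (t - 5)*(t^2 - 8*t + 16) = (t - 5)*(t - 4)*(t - 4)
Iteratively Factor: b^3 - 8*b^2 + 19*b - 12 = (b - 3)*(b^2 - 5*b + 4) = (b - 4)*(b - 3)*(b - 1)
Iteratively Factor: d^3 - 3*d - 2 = (d + 1)*(d^2 - d - 2) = (d + 1)^2*(d - 2)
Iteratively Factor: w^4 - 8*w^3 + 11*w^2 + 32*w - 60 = (w - 2)*(w^3 - 6*w^2 - w + 30) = (w - 3)*(w - 2)*(w^2 - 3*w - 10) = (w - 3)*(w - 2)*(w + 2)*(w - 5)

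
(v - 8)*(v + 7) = v^2 - v - 56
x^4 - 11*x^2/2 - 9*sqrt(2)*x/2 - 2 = (x - 2*sqrt(2))*(x + sqrt(2)/2)^2*(x + sqrt(2))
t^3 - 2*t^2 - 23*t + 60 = (t - 4)*(t - 3)*(t + 5)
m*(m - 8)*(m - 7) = m^3 - 15*m^2 + 56*m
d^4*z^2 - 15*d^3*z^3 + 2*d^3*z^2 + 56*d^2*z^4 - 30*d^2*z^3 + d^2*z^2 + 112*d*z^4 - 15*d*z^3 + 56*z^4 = (d - 8*z)*(d - 7*z)*(d*z + z)^2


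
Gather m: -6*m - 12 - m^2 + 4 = -m^2 - 6*m - 8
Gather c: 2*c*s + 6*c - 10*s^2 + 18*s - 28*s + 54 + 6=c*(2*s + 6) - 10*s^2 - 10*s + 60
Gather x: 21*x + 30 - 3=21*x + 27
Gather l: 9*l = 9*l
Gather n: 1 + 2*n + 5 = 2*n + 6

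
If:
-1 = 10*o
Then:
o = -1/10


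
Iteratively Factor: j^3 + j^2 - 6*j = (j + 3)*(j^2 - 2*j) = (j - 2)*(j + 3)*(j)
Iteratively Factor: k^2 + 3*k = (k)*(k + 3)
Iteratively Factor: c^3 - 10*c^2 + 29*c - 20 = (c - 5)*(c^2 - 5*c + 4) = (c - 5)*(c - 4)*(c - 1)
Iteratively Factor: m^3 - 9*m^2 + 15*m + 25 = (m - 5)*(m^2 - 4*m - 5) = (m - 5)*(m + 1)*(m - 5)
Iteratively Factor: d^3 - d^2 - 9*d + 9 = (d + 3)*(d^2 - 4*d + 3) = (d - 1)*(d + 3)*(d - 3)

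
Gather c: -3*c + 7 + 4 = 11 - 3*c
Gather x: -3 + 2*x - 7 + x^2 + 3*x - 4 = x^2 + 5*x - 14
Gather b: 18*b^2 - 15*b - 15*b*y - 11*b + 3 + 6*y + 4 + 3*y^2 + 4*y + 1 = 18*b^2 + b*(-15*y - 26) + 3*y^2 + 10*y + 8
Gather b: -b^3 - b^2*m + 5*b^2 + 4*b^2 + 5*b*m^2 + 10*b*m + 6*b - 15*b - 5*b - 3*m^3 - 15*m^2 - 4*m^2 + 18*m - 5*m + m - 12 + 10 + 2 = -b^3 + b^2*(9 - m) + b*(5*m^2 + 10*m - 14) - 3*m^3 - 19*m^2 + 14*m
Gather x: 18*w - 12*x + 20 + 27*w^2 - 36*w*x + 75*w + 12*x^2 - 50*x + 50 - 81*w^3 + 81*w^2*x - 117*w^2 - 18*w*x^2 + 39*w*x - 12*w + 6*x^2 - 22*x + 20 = -81*w^3 - 90*w^2 + 81*w + x^2*(18 - 18*w) + x*(81*w^2 + 3*w - 84) + 90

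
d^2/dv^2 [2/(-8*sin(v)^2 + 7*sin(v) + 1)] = 2*(256*sin(v)^3 + 88*sin(v)^2 - 215*sin(v) + 114)/((sin(v) - 1)^2*(8*sin(v) + 1)^3)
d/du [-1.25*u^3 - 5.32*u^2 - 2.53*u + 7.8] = -3.75*u^2 - 10.64*u - 2.53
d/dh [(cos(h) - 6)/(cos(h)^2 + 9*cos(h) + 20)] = (cos(h)^2 - 12*cos(h) - 74)*sin(h)/(cos(h)^2 + 9*cos(h) + 20)^2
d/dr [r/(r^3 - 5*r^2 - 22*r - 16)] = (r^3 - 5*r^2 + r*(-3*r^2 + 10*r + 22) - 22*r - 16)/(-r^3 + 5*r^2 + 22*r + 16)^2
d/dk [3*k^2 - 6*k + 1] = 6*k - 6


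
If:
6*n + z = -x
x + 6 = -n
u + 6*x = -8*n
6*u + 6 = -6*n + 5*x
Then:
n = 252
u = -468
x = -258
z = -1254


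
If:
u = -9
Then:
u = -9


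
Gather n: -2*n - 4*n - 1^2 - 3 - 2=-6*n - 6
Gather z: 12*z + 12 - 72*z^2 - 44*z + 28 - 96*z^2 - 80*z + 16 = -168*z^2 - 112*z + 56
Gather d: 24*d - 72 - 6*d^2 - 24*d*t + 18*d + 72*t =-6*d^2 + d*(42 - 24*t) + 72*t - 72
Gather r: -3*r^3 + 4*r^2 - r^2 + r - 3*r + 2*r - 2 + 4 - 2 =-3*r^3 + 3*r^2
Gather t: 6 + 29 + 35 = 70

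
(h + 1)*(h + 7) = h^2 + 8*h + 7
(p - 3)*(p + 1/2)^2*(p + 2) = p^4 - 27*p^2/4 - 25*p/4 - 3/2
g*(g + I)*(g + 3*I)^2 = g^4 + 7*I*g^3 - 15*g^2 - 9*I*g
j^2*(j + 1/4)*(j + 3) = j^4 + 13*j^3/4 + 3*j^2/4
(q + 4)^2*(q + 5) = q^3 + 13*q^2 + 56*q + 80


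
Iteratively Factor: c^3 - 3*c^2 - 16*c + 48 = (c - 4)*(c^2 + c - 12) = (c - 4)*(c + 4)*(c - 3)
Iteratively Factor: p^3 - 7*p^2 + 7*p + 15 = (p - 5)*(p^2 - 2*p - 3) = (p - 5)*(p - 3)*(p + 1)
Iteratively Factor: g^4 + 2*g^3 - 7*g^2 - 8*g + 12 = (g - 1)*(g^3 + 3*g^2 - 4*g - 12) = (g - 1)*(g + 2)*(g^2 + g - 6) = (g - 1)*(g + 2)*(g + 3)*(g - 2)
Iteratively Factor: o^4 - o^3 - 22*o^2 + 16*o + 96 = (o - 4)*(o^3 + 3*o^2 - 10*o - 24) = (o - 4)*(o - 3)*(o^2 + 6*o + 8) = (o - 4)*(o - 3)*(o + 2)*(o + 4)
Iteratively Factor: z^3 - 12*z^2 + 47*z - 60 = (z - 4)*(z^2 - 8*z + 15) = (z - 4)*(z - 3)*(z - 5)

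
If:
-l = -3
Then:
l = 3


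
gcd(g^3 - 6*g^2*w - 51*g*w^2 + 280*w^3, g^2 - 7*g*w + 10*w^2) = -g + 5*w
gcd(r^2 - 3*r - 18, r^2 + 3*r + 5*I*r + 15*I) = r + 3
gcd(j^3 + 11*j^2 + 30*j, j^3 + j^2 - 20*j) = j^2 + 5*j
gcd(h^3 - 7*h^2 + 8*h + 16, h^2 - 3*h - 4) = h^2 - 3*h - 4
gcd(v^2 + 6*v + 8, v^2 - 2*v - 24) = v + 4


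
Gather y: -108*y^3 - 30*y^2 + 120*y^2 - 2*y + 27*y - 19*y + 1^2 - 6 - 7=-108*y^3 + 90*y^2 + 6*y - 12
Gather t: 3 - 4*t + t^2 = t^2 - 4*t + 3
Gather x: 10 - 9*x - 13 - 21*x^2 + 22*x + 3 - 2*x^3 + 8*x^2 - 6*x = -2*x^3 - 13*x^2 + 7*x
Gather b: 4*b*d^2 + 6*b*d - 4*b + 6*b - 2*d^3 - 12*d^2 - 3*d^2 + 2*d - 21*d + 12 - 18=b*(4*d^2 + 6*d + 2) - 2*d^3 - 15*d^2 - 19*d - 6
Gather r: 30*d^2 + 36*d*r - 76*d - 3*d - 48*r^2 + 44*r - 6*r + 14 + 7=30*d^2 - 79*d - 48*r^2 + r*(36*d + 38) + 21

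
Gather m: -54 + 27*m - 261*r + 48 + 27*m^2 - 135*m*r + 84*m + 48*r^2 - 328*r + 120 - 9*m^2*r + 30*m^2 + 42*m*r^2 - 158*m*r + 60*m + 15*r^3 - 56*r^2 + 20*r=m^2*(57 - 9*r) + m*(42*r^2 - 293*r + 171) + 15*r^3 - 8*r^2 - 569*r + 114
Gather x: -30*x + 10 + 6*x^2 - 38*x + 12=6*x^2 - 68*x + 22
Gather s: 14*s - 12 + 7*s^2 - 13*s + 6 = 7*s^2 + s - 6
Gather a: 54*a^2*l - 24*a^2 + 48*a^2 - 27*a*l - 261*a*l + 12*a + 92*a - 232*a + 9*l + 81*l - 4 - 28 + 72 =a^2*(54*l + 24) + a*(-288*l - 128) + 90*l + 40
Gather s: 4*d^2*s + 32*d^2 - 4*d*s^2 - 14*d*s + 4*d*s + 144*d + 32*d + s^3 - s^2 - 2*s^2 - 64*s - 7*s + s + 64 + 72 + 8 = 32*d^2 + 176*d + s^3 + s^2*(-4*d - 3) + s*(4*d^2 - 10*d - 70) + 144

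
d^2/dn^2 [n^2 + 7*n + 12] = 2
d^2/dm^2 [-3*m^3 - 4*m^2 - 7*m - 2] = -18*m - 8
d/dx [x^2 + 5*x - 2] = 2*x + 5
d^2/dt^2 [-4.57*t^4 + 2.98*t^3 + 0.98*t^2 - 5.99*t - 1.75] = -54.84*t^2 + 17.88*t + 1.96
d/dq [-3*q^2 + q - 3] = 1 - 6*q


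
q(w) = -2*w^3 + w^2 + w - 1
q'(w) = -6*w^2 + 2*w + 1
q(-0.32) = -1.15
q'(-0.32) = -0.25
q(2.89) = -38.03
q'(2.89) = -43.33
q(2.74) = -31.89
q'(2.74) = -38.57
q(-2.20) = 22.94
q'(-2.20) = -32.44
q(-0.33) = -1.15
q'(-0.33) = -0.31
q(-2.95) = 56.10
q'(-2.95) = -57.12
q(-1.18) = 2.50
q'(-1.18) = -9.71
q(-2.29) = 25.97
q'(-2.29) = -35.04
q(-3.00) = 59.00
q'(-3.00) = -59.00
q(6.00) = -391.00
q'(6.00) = -203.00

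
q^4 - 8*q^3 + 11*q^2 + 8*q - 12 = (q - 6)*(q - 2)*(q - 1)*(q + 1)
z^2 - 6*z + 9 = (z - 3)^2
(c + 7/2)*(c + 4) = c^2 + 15*c/2 + 14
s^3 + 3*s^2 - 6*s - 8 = (s - 2)*(s + 1)*(s + 4)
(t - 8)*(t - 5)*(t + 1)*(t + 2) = t^4 - 10*t^3 + 3*t^2 + 94*t + 80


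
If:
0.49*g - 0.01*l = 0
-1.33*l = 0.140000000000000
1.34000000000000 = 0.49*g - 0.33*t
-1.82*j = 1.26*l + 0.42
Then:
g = -0.00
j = -0.16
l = -0.11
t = -4.06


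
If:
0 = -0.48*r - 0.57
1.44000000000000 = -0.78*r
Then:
No Solution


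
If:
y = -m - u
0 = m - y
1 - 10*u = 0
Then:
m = -1/20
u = 1/10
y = -1/20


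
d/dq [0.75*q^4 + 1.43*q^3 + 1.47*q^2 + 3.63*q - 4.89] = 3.0*q^3 + 4.29*q^2 + 2.94*q + 3.63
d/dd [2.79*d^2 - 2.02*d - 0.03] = 5.58*d - 2.02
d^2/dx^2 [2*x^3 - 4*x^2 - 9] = 12*x - 8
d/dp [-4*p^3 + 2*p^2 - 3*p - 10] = -12*p^2 + 4*p - 3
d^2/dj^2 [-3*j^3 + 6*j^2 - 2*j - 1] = 12 - 18*j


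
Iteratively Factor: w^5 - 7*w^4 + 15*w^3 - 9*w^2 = (w)*(w^4 - 7*w^3 + 15*w^2 - 9*w) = w^2*(w^3 - 7*w^2 + 15*w - 9) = w^2*(w - 1)*(w^2 - 6*w + 9) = w^2*(w - 3)*(w - 1)*(w - 3)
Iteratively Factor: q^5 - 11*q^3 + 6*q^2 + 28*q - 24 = (q + 2)*(q^4 - 2*q^3 - 7*q^2 + 20*q - 12) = (q - 1)*(q + 2)*(q^3 - q^2 - 8*q + 12) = (q - 2)*(q - 1)*(q + 2)*(q^2 + q - 6) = (q - 2)*(q - 1)*(q + 2)*(q + 3)*(q - 2)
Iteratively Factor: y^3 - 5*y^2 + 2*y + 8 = (y - 2)*(y^2 - 3*y - 4) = (y - 2)*(y + 1)*(y - 4)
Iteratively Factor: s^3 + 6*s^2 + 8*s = (s)*(s^2 + 6*s + 8) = s*(s + 4)*(s + 2)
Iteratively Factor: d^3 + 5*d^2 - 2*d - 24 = (d + 3)*(d^2 + 2*d - 8) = (d + 3)*(d + 4)*(d - 2)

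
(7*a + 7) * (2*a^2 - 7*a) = 14*a^3 - 35*a^2 - 49*a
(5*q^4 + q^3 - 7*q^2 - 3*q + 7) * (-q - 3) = -5*q^5 - 16*q^4 + 4*q^3 + 24*q^2 + 2*q - 21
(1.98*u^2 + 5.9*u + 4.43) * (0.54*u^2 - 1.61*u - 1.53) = 1.0692*u^4 - 0.0017999999999998*u^3 - 10.1362*u^2 - 16.1593*u - 6.7779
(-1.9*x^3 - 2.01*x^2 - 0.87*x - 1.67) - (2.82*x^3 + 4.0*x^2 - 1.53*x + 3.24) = -4.72*x^3 - 6.01*x^2 + 0.66*x - 4.91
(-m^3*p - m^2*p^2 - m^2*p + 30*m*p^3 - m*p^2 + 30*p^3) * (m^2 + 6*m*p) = -m^5*p - 7*m^4*p^2 - m^4*p + 24*m^3*p^3 - 7*m^3*p^2 + 180*m^2*p^4 + 24*m^2*p^3 + 180*m*p^4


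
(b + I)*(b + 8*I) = b^2 + 9*I*b - 8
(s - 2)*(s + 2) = s^2 - 4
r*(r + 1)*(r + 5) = r^3 + 6*r^2 + 5*r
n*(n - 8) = n^2 - 8*n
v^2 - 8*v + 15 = (v - 5)*(v - 3)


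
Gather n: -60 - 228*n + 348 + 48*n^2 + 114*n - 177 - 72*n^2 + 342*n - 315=-24*n^2 + 228*n - 204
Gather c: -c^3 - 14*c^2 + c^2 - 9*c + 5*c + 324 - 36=-c^3 - 13*c^2 - 4*c + 288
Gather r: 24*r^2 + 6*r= 24*r^2 + 6*r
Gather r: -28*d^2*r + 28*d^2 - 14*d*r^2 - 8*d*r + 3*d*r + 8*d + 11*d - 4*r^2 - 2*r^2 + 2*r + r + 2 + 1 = 28*d^2 + 19*d + r^2*(-14*d - 6) + r*(-28*d^2 - 5*d + 3) + 3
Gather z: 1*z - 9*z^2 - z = -9*z^2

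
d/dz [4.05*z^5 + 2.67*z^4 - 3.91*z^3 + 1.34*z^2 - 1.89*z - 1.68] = 20.25*z^4 + 10.68*z^3 - 11.73*z^2 + 2.68*z - 1.89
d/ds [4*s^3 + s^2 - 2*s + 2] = 12*s^2 + 2*s - 2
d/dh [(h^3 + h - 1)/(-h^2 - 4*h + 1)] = (-h^4 - 8*h^3 + 4*h^2 - 2*h - 3)/(h^4 + 8*h^3 + 14*h^2 - 8*h + 1)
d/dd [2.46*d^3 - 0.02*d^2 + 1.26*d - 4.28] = 7.38*d^2 - 0.04*d + 1.26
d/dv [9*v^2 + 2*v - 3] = 18*v + 2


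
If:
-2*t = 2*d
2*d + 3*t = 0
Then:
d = 0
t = 0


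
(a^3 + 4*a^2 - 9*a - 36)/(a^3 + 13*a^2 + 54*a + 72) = (a - 3)/(a + 6)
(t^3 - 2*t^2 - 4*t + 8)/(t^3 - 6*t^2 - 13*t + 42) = (t^2 - 4)/(t^2 - 4*t - 21)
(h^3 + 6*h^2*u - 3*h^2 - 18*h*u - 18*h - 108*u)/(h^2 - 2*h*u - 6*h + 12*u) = (-h^2 - 6*h*u - 3*h - 18*u)/(-h + 2*u)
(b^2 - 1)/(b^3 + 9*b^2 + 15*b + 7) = (b - 1)/(b^2 + 8*b + 7)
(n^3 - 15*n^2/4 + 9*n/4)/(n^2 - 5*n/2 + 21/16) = 4*n*(n - 3)/(4*n - 7)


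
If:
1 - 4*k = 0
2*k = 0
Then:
No Solution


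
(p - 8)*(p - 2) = p^2 - 10*p + 16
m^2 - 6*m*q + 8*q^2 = (m - 4*q)*(m - 2*q)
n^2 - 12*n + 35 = (n - 7)*(n - 5)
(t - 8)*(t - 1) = t^2 - 9*t + 8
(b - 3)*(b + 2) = b^2 - b - 6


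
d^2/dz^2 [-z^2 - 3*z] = -2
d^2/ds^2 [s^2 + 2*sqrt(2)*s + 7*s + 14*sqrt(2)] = 2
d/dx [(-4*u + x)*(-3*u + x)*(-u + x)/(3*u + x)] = (69*u^3 - 48*u^2*x + u*x^2 + 2*x^3)/(9*u^2 + 6*u*x + x^2)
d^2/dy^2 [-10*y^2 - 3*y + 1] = -20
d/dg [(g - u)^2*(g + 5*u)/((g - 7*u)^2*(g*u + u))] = (g - u)*(3*(g + 1)*(g - 7*u)*(g + 3*u) - 2*(g + 1)*(g - u)*(g + 5*u) - (g - 7*u)*(g - u)*(g + 5*u))/(u*(g + 1)^2*(g - 7*u)^3)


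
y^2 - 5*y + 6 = (y - 3)*(y - 2)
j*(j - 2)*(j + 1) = j^3 - j^2 - 2*j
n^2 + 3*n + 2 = (n + 1)*(n + 2)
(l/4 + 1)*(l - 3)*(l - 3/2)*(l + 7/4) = l^4/4 + 5*l^3/16 - 115*l^2/32 - 45*l/32 + 63/8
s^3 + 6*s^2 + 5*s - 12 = (s - 1)*(s + 3)*(s + 4)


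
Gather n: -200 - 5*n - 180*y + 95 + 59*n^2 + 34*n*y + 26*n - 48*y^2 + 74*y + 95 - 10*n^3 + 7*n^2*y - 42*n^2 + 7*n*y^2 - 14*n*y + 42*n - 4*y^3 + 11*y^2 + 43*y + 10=-10*n^3 + n^2*(7*y + 17) + n*(7*y^2 + 20*y + 63) - 4*y^3 - 37*y^2 - 63*y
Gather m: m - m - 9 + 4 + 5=0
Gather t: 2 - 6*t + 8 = 10 - 6*t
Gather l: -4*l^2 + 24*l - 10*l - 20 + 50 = -4*l^2 + 14*l + 30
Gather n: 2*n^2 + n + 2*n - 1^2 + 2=2*n^2 + 3*n + 1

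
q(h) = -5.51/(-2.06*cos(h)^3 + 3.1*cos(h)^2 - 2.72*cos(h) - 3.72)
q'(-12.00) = 0.22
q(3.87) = -6.18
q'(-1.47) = -0.75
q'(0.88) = 0.24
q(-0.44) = 1.07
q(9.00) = -1.91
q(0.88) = 1.17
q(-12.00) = 1.09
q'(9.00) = 3.67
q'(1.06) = 0.27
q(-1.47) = 1.39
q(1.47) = 1.39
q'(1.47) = 0.75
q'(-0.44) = -0.19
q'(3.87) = -49.72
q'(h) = -5.51*(-6.18*sin(h)*cos(h)^2 + 6.2*sin(h)*cos(h) - 2.72*sin(h))/(-2.06*cos(h)^3 + 3.1*cos(h)^2 - 2.72*cos(h) - 3.72)^2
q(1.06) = 1.21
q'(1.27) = 0.40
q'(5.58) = -0.23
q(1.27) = 1.28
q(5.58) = 1.12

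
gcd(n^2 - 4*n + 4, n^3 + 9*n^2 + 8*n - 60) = n - 2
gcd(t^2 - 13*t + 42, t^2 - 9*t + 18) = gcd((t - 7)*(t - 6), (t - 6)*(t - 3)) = t - 6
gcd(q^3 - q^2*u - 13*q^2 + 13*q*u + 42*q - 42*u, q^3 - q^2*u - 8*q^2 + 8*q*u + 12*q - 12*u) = q^2 - q*u - 6*q + 6*u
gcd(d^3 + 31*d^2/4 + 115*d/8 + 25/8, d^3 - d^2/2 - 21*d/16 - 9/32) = d + 1/4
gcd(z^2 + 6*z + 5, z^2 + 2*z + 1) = z + 1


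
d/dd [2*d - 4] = 2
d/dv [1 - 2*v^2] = -4*v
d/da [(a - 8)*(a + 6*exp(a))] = a + (a - 8)*(6*exp(a) + 1) + 6*exp(a)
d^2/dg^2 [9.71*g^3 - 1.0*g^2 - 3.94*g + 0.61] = 58.26*g - 2.0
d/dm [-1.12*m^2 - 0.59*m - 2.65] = -2.24*m - 0.59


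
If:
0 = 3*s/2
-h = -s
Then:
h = 0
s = 0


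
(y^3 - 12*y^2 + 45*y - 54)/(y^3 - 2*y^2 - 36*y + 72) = (y^2 - 6*y + 9)/(y^2 + 4*y - 12)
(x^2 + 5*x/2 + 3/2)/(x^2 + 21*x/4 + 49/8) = 4*(2*x^2 + 5*x + 3)/(8*x^2 + 42*x + 49)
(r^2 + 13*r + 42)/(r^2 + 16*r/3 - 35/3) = 3*(r + 6)/(3*r - 5)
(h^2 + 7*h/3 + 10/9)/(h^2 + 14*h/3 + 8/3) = (h + 5/3)/(h + 4)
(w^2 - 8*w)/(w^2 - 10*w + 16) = w/(w - 2)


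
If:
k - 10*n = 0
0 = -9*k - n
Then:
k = 0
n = 0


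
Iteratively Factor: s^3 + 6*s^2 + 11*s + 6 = (s + 1)*(s^2 + 5*s + 6) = (s + 1)*(s + 2)*(s + 3)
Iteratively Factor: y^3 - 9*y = (y + 3)*(y^2 - 3*y) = y*(y + 3)*(y - 3)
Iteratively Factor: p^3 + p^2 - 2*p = (p)*(p^2 + p - 2) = p*(p - 1)*(p + 2)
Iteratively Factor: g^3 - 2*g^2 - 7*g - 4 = (g - 4)*(g^2 + 2*g + 1) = (g - 4)*(g + 1)*(g + 1)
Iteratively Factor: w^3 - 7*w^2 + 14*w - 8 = (w - 2)*(w^2 - 5*w + 4) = (w - 4)*(w - 2)*(w - 1)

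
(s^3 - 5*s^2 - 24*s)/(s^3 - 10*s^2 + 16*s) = (s + 3)/(s - 2)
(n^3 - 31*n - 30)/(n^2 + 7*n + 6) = (n^2 - n - 30)/(n + 6)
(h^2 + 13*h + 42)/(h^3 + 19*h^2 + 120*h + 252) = 1/(h + 6)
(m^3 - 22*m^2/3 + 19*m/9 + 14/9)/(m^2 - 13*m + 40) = (9*m^3 - 66*m^2 + 19*m + 14)/(9*(m^2 - 13*m + 40))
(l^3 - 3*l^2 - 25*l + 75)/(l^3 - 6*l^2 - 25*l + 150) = (l - 3)/(l - 6)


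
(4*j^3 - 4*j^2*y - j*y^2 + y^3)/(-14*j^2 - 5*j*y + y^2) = (2*j^2 - 3*j*y + y^2)/(-7*j + y)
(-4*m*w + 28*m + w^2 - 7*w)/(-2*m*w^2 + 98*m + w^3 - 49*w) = (-4*m + w)/(-2*m*w - 14*m + w^2 + 7*w)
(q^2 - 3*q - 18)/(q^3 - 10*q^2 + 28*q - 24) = (q + 3)/(q^2 - 4*q + 4)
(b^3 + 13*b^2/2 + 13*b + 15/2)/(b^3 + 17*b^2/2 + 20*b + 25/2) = (b + 3)/(b + 5)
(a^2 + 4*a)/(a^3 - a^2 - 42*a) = (a + 4)/(a^2 - a - 42)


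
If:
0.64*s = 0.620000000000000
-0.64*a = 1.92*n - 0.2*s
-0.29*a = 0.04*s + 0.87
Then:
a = -3.13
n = 1.15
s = 0.97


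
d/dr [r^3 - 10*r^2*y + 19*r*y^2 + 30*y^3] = 3*r^2 - 20*r*y + 19*y^2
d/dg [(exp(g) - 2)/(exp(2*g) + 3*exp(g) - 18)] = (-(exp(g) - 2)*(2*exp(g) + 3) + exp(2*g) + 3*exp(g) - 18)*exp(g)/(exp(2*g) + 3*exp(g) - 18)^2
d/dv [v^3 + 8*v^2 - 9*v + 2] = 3*v^2 + 16*v - 9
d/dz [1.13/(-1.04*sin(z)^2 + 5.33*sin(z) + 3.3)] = (2.3504*sin(z) - 6.0229)*cos(z)/(-1.04*sin(z)^2 + 5.33*sin(z) + 3.3)^2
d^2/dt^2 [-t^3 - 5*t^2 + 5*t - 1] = -6*t - 10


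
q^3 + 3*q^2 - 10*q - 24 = (q - 3)*(q + 2)*(q + 4)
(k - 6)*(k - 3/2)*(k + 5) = k^3 - 5*k^2/2 - 57*k/2 + 45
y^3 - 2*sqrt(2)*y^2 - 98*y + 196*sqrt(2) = (y - 7*sqrt(2))*(y - 2*sqrt(2))*(y + 7*sqrt(2))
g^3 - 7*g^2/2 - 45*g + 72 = (g - 8)*(g - 3/2)*(g + 6)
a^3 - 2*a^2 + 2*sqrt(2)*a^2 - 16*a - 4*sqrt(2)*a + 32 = (a - 2)*(a - 2*sqrt(2))*(a + 4*sqrt(2))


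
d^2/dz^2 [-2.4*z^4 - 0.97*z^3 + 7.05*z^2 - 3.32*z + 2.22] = -28.8*z^2 - 5.82*z + 14.1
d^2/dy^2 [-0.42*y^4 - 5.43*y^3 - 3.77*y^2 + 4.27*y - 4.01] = -5.04*y^2 - 32.58*y - 7.54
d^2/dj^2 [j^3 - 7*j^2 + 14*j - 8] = 6*j - 14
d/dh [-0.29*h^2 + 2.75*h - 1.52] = 2.75 - 0.58*h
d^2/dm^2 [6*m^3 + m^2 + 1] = 36*m + 2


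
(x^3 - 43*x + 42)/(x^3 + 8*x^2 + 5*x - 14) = (x - 6)/(x + 2)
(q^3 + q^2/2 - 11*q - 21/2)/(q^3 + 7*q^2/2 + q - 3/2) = (2*q - 7)/(2*q - 1)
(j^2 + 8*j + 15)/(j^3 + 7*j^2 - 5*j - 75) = (j + 3)/(j^2 + 2*j - 15)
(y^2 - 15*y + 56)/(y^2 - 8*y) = (y - 7)/y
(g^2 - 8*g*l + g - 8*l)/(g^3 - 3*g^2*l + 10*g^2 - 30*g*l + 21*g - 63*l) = (g^2 - 8*g*l + g - 8*l)/(g^3 - 3*g^2*l + 10*g^2 - 30*g*l + 21*g - 63*l)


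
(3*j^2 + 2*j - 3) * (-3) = -9*j^2 - 6*j + 9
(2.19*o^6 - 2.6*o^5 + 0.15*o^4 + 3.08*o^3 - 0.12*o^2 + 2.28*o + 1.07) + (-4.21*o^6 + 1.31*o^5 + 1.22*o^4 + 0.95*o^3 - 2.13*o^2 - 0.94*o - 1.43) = -2.02*o^6 - 1.29*o^5 + 1.37*o^4 + 4.03*o^3 - 2.25*o^2 + 1.34*o - 0.36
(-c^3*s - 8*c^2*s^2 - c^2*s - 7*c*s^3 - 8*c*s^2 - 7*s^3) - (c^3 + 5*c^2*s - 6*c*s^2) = -c^3*s - c^3 - 8*c^2*s^2 - 6*c^2*s - 7*c*s^3 - 2*c*s^2 - 7*s^3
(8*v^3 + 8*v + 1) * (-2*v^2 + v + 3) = -16*v^5 + 8*v^4 + 8*v^3 + 6*v^2 + 25*v + 3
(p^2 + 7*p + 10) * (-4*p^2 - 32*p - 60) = -4*p^4 - 60*p^3 - 324*p^2 - 740*p - 600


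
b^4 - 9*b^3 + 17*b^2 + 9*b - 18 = (b - 6)*(b - 3)*(b - 1)*(b + 1)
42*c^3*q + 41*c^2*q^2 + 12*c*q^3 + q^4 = q*(2*c + q)*(3*c + q)*(7*c + q)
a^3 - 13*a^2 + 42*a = a*(a - 7)*(a - 6)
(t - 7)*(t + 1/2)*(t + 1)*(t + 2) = t^4 - 7*t^3/2 - 21*t^2 - 47*t/2 - 7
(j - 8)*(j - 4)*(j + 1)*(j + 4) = j^4 - 7*j^3 - 24*j^2 + 112*j + 128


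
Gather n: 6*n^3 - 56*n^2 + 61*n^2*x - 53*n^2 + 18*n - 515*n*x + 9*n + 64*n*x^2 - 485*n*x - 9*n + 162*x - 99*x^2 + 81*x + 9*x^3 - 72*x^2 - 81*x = 6*n^3 + n^2*(61*x - 109) + n*(64*x^2 - 1000*x + 18) + 9*x^3 - 171*x^2 + 162*x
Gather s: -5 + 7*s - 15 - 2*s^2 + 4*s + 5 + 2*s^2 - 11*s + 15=0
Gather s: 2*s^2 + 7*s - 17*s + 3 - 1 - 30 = 2*s^2 - 10*s - 28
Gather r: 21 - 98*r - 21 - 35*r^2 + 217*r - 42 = -35*r^2 + 119*r - 42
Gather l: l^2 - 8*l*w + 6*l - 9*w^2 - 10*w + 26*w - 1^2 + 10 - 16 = l^2 + l*(6 - 8*w) - 9*w^2 + 16*w - 7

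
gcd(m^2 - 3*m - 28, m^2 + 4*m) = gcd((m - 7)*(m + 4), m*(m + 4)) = m + 4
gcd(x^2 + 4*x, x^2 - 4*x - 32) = x + 4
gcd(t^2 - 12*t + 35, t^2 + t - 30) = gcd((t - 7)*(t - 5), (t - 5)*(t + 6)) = t - 5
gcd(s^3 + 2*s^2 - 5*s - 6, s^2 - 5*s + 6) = s - 2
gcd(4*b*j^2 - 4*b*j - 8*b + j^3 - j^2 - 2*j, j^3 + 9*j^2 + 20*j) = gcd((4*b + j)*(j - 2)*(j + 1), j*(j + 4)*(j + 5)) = 1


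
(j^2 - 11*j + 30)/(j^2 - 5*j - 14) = (-j^2 + 11*j - 30)/(-j^2 + 5*j + 14)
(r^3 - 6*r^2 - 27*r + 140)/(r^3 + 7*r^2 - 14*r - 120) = (r - 7)/(r + 6)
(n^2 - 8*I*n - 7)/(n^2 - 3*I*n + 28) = (n - I)/(n + 4*I)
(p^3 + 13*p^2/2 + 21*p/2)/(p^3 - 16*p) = (2*p^2 + 13*p + 21)/(2*(p^2 - 16))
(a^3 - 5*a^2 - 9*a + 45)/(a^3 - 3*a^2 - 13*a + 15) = (a - 3)/(a - 1)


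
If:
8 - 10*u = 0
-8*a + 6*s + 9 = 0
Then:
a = 3*s/4 + 9/8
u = 4/5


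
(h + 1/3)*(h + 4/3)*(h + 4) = h^3 + 17*h^2/3 + 64*h/9 + 16/9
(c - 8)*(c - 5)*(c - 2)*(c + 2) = c^4 - 13*c^3 + 36*c^2 + 52*c - 160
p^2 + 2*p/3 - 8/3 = (p - 4/3)*(p + 2)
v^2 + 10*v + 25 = (v + 5)^2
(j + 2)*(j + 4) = j^2 + 6*j + 8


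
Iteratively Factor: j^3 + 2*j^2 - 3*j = (j)*(j^2 + 2*j - 3) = j*(j - 1)*(j + 3)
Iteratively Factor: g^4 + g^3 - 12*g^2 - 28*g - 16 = (g + 2)*(g^3 - g^2 - 10*g - 8) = (g - 4)*(g + 2)*(g^2 + 3*g + 2) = (g - 4)*(g + 2)^2*(g + 1)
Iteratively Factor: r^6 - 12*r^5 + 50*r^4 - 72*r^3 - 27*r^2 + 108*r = (r - 3)*(r^5 - 9*r^4 + 23*r^3 - 3*r^2 - 36*r) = (r - 3)*(r + 1)*(r^4 - 10*r^3 + 33*r^2 - 36*r) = (r - 4)*(r - 3)*(r + 1)*(r^3 - 6*r^2 + 9*r) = (r - 4)*(r - 3)^2*(r + 1)*(r^2 - 3*r) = (r - 4)*(r - 3)^3*(r + 1)*(r)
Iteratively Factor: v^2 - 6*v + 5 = (v - 5)*(v - 1)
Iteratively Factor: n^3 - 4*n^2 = (n)*(n^2 - 4*n) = n^2*(n - 4)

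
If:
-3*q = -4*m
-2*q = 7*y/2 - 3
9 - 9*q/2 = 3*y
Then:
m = 45/26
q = 30/13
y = -6/13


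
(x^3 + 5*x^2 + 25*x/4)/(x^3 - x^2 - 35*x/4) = (2*x + 5)/(2*x - 7)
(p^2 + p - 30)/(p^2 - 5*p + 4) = (p^2 + p - 30)/(p^2 - 5*p + 4)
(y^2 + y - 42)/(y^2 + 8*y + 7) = (y - 6)/(y + 1)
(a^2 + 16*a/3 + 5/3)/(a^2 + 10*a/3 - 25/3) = (3*a + 1)/(3*a - 5)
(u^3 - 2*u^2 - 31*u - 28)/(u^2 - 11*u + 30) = (u^3 - 2*u^2 - 31*u - 28)/(u^2 - 11*u + 30)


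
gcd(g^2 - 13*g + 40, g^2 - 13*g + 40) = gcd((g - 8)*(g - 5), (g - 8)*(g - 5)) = g^2 - 13*g + 40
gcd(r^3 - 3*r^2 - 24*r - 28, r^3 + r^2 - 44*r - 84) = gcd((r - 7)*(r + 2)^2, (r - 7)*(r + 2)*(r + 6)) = r^2 - 5*r - 14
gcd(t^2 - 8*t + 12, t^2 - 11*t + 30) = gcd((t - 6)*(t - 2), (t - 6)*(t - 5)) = t - 6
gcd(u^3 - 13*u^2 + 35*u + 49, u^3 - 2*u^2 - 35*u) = u - 7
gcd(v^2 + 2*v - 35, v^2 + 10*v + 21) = v + 7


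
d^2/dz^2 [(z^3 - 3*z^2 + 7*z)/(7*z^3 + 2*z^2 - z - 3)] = 2*(-161*z^6 + 1050*z^5 + 357*z^4 - 363*z^3 + 837*z^2 + 153*z - 48)/(343*z^9 + 294*z^8 - 63*z^7 - 517*z^6 - 243*z^5 + 96*z^4 + 224*z^3 + 45*z^2 - 27*z - 27)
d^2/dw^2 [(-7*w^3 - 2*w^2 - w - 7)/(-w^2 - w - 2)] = 2*(-8*w^3 + 51*w^2 + 99*w - 1)/(w^6 + 3*w^5 + 9*w^4 + 13*w^3 + 18*w^2 + 12*w + 8)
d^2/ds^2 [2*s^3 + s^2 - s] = 12*s + 2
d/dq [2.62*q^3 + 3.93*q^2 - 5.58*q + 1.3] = 7.86*q^2 + 7.86*q - 5.58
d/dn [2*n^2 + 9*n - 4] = 4*n + 9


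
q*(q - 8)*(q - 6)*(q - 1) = q^4 - 15*q^3 + 62*q^2 - 48*q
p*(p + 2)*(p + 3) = p^3 + 5*p^2 + 6*p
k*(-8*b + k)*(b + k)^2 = -8*b^3*k - 15*b^2*k^2 - 6*b*k^3 + k^4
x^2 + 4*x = x*(x + 4)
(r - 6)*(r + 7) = r^2 + r - 42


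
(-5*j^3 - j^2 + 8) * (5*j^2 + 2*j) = -25*j^5 - 15*j^4 - 2*j^3 + 40*j^2 + 16*j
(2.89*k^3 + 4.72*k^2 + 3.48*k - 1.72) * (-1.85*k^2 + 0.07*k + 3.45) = -5.3465*k^5 - 8.5297*k^4 + 3.8629*k^3 + 19.7096*k^2 + 11.8856*k - 5.934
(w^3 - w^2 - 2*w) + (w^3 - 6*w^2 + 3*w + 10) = 2*w^3 - 7*w^2 + w + 10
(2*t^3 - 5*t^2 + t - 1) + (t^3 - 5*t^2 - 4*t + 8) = 3*t^3 - 10*t^2 - 3*t + 7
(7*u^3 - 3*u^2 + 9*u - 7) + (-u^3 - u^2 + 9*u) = 6*u^3 - 4*u^2 + 18*u - 7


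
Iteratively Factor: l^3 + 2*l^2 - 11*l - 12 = (l + 1)*(l^2 + l - 12) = (l - 3)*(l + 1)*(l + 4)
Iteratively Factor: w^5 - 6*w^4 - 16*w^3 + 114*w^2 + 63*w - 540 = (w - 5)*(w^4 - w^3 - 21*w^2 + 9*w + 108) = (w - 5)*(w - 4)*(w^3 + 3*w^2 - 9*w - 27) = (w - 5)*(w - 4)*(w + 3)*(w^2 - 9) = (w - 5)*(w - 4)*(w + 3)^2*(w - 3)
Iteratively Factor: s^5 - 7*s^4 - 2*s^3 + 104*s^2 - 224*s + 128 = (s - 2)*(s^4 - 5*s^3 - 12*s^2 + 80*s - 64) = (s - 2)*(s + 4)*(s^3 - 9*s^2 + 24*s - 16) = (s - 2)*(s - 1)*(s + 4)*(s^2 - 8*s + 16) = (s - 4)*(s - 2)*(s - 1)*(s + 4)*(s - 4)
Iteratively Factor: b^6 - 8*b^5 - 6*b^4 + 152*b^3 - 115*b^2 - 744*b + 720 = (b + 3)*(b^5 - 11*b^4 + 27*b^3 + 71*b^2 - 328*b + 240) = (b + 3)^2*(b^4 - 14*b^3 + 69*b^2 - 136*b + 80) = (b - 5)*(b + 3)^2*(b^3 - 9*b^2 + 24*b - 16) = (b - 5)*(b - 4)*(b + 3)^2*(b^2 - 5*b + 4) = (b - 5)*(b - 4)*(b - 1)*(b + 3)^2*(b - 4)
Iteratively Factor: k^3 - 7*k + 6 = (k - 1)*(k^2 + k - 6) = (k - 2)*(k - 1)*(k + 3)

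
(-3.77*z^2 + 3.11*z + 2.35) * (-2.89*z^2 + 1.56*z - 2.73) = 10.8953*z^4 - 14.8691*z^3 + 8.3522*z^2 - 4.8243*z - 6.4155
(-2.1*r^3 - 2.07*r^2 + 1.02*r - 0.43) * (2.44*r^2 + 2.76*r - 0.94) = -5.124*r^5 - 10.8468*r^4 - 1.2504*r^3 + 3.7118*r^2 - 2.1456*r + 0.4042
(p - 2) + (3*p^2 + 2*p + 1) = 3*p^2 + 3*p - 1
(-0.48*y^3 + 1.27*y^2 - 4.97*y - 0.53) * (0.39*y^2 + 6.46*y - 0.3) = -0.1872*y^5 - 2.6055*y^4 + 6.4099*y^3 - 32.6939*y^2 - 1.9328*y + 0.159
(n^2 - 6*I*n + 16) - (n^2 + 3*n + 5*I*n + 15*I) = -3*n - 11*I*n + 16 - 15*I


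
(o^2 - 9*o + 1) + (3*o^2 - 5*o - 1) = 4*o^2 - 14*o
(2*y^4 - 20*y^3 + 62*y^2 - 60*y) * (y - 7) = 2*y^5 - 34*y^4 + 202*y^3 - 494*y^2 + 420*y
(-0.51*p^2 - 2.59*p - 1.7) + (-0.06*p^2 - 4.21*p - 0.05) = -0.57*p^2 - 6.8*p - 1.75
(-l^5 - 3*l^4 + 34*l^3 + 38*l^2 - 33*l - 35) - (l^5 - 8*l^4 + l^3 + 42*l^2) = -2*l^5 + 5*l^4 + 33*l^3 - 4*l^2 - 33*l - 35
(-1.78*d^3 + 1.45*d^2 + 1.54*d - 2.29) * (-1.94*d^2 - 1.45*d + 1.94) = 3.4532*d^5 - 0.232*d^4 - 8.5433*d^3 + 5.0226*d^2 + 6.3081*d - 4.4426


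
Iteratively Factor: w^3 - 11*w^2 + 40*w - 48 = (w - 4)*(w^2 - 7*w + 12) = (w - 4)*(w - 3)*(w - 4)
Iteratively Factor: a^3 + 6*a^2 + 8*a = (a)*(a^2 + 6*a + 8) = a*(a + 4)*(a + 2)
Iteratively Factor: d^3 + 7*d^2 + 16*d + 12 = (d + 2)*(d^2 + 5*d + 6) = (d + 2)^2*(d + 3)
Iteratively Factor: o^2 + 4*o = (o)*(o + 4)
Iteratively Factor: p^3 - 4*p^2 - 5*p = (p)*(p^2 - 4*p - 5) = p*(p + 1)*(p - 5)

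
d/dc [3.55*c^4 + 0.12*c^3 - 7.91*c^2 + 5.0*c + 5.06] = 14.2*c^3 + 0.36*c^2 - 15.82*c + 5.0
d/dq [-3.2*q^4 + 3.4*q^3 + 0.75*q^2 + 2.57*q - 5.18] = -12.8*q^3 + 10.2*q^2 + 1.5*q + 2.57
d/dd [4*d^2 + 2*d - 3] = 8*d + 2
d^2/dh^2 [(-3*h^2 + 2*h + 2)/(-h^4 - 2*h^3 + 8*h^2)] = 2*(9*h^6 + 6*h^5 - 16*h^4 - 36*h^3 + 192*h^2 + 128*h - 384)/(h^4*(h^6 + 6*h^5 - 12*h^4 - 88*h^3 + 96*h^2 + 384*h - 512))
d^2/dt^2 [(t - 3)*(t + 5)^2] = 6*t + 14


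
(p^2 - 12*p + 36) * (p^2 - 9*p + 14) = p^4 - 21*p^3 + 158*p^2 - 492*p + 504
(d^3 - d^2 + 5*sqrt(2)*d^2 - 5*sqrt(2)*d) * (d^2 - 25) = d^5 - d^4 + 5*sqrt(2)*d^4 - 25*d^3 - 5*sqrt(2)*d^3 - 125*sqrt(2)*d^2 + 25*d^2 + 125*sqrt(2)*d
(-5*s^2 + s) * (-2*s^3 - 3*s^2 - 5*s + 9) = 10*s^5 + 13*s^4 + 22*s^3 - 50*s^2 + 9*s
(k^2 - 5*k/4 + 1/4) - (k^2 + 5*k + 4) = -25*k/4 - 15/4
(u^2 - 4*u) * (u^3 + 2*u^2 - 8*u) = u^5 - 2*u^4 - 16*u^3 + 32*u^2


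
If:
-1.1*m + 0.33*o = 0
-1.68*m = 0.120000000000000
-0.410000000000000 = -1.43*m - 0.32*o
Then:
No Solution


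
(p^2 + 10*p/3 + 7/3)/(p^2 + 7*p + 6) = (p + 7/3)/(p + 6)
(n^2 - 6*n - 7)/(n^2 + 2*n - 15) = (n^2 - 6*n - 7)/(n^2 + 2*n - 15)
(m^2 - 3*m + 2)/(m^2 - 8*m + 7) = (m - 2)/(m - 7)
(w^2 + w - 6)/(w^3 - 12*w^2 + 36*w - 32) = (w + 3)/(w^2 - 10*w + 16)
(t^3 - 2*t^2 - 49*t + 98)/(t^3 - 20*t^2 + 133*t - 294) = (t^2 + 5*t - 14)/(t^2 - 13*t + 42)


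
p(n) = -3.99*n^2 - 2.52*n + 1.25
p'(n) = -7.98*n - 2.52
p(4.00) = -72.67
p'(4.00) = -34.44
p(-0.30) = 1.65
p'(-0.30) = -0.13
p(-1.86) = -7.87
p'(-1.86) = 12.32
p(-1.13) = -1.00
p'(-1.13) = 6.50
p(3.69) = -62.38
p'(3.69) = -31.97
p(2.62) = -32.74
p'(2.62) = -23.43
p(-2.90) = -25.00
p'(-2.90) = 20.62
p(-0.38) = 1.63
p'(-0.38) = 0.51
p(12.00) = -603.55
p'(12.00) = -98.28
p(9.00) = -344.62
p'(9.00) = -74.34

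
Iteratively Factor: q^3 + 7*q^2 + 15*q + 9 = (q + 3)*(q^2 + 4*q + 3) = (q + 1)*(q + 3)*(q + 3)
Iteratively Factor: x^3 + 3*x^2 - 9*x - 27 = (x + 3)*(x^2 - 9) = (x - 3)*(x + 3)*(x + 3)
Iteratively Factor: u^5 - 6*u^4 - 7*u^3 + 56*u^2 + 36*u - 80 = (u - 4)*(u^4 - 2*u^3 - 15*u^2 - 4*u + 20) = (u - 4)*(u - 1)*(u^3 - u^2 - 16*u - 20) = (u - 5)*(u - 4)*(u - 1)*(u^2 + 4*u + 4) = (u - 5)*(u - 4)*(u - 1)*(u + 2)*(u + 2)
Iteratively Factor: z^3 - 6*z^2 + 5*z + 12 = (z - 3)*(z^2 - 3*z - 4) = (z - 4)*(z - 3)*(z + 1)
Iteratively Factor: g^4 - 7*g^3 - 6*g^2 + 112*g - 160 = (g - 5)*(g^3 - 2*g^2 - 16*g + 32) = (g - 5)*(g + 4)*(g^2 - 6*g + 8) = (g - 5)*(g - 2)*(g + 4)*(g - 4)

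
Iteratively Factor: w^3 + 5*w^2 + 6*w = (w + 3)*(w^2 + 2*w) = (w + 2)*(w + 3)*(w)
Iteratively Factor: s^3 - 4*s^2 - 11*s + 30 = (s + 3)*(s^2 - 7*s + 10) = (s - 2)*(s + 3)*(s - 5)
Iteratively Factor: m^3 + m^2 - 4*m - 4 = (m - 2)*(m^2 + 3*m + 2) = (m - 2)*(m + 1)*(m + 2)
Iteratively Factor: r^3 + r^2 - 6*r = (r - 2)*(r^2 + 3*r) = r*(r - 2)*(r + 3)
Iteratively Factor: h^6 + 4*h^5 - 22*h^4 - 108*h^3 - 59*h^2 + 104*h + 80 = (h + 1)*(h^5 + 3*h^4 - 25*h^3 - 83*h^2 + 24*h + 80) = (h - 5)*(h + 1)*(h^4 + 8*h^3 + 15*h^2 - 8*h - 16) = (h - 5)*(h + 1)*(h + 4)*(h^3 + 4*h^2 - h - 4) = (h - 5)*(h - 1)*(h + 1)*(h + 4)*(h^2 + 5*h + 4) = (h - 5)*(h - 1)*(h + 1)^2*(h + 4)*(h + 4)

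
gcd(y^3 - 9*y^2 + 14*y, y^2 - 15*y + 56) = y - 7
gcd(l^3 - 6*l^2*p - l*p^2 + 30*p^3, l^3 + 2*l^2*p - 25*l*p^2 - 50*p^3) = -l^2 + 3*l*p + 10*p^2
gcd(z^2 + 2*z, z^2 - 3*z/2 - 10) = 1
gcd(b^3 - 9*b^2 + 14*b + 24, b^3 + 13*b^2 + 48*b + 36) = b + 1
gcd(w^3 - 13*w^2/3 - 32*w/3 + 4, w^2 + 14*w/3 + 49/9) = 1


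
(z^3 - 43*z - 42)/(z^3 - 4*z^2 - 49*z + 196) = (z^2 + 7*z + 6)/(z^2 + 3*z - 28)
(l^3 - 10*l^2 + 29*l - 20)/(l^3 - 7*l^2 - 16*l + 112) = (l^2 - 6*l + 5)/(l^2 - 3*l - 28)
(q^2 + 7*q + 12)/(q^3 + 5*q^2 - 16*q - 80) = (q + 3)/(q^2 + q - 20)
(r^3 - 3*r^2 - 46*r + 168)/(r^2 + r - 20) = (r^2 + r - 42)/(r + 5)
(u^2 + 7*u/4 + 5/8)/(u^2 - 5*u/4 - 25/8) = (2*u + 1)/(2*u - 5)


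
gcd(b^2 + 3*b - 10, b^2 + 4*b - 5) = b + 5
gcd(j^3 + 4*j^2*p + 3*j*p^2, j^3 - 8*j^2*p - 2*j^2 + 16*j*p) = j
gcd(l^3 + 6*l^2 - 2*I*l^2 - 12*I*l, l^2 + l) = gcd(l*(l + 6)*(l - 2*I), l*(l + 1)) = l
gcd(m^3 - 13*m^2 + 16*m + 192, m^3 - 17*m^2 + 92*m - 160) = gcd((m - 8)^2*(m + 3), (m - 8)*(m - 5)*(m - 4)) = m - 8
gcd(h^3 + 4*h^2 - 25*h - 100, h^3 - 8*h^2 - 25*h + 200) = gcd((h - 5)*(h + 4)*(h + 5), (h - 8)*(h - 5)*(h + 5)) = h^2 - 25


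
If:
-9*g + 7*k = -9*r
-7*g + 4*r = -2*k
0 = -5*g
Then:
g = 0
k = 0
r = 0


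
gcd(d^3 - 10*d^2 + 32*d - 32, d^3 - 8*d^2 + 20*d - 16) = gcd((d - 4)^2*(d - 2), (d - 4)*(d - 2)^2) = d^2 - 6*d + 8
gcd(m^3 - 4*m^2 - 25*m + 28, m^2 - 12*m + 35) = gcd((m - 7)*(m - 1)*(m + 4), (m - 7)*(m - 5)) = m - 7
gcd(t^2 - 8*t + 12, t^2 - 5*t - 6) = t - 6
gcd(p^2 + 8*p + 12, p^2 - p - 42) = p + 6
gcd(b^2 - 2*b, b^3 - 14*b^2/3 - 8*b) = b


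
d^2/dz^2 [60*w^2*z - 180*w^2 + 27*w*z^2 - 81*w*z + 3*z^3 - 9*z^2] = 54*w + 18*z - 18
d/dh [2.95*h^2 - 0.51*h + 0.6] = 5.9*h - 0.51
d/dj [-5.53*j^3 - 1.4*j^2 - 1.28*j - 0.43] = -16.59*j^2 - 2.8*j - 1.28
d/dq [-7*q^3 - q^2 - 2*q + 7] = -21*q^2 - 2*q - 2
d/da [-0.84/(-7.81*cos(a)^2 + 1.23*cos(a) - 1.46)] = (13.1208*cos(a) - 1.0332)*sin(a)/(7.81*cos(a)^2 - 1.23*cos(a) + 1.46)^2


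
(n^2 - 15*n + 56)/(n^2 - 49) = (n - 8)/(n + 7)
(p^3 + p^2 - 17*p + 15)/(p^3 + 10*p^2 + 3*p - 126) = (p^2 + 4*p - 5)/(p^2 + 13*p + 42)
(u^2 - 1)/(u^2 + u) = (u - 1)/u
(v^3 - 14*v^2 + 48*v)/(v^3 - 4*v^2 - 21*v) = (-v^2 + 14*v - 48)/(-v^2 + 4*v + 21)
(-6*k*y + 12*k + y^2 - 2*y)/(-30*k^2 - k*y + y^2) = (y - 2)/(5*k + y)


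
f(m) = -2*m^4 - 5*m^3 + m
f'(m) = -8*m^3 - 15*m^2 + 1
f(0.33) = 0.13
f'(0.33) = -0.92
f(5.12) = -2040.36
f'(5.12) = -1465.96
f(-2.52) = -3.16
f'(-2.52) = 33.77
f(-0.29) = -0.18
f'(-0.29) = -0.07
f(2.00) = -70.00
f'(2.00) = -123.00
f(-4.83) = -529.91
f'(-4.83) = 552.50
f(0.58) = -0.62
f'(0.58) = -5.61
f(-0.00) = 0.00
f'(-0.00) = 1.00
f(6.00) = -3666.00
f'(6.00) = -2267.00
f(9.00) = -16758.00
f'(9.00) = -7046.00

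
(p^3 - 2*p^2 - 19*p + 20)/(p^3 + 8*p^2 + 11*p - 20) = (p - 5)/(p + 5)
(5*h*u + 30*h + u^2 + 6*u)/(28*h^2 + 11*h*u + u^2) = (5*h*u + 30*h + u^2 + 6*u)/(28*h^2 + 11*h*u + u^2)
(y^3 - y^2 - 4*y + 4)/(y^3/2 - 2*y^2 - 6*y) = 2*(y^2 - 3*y + 2)/(y*(y - 6))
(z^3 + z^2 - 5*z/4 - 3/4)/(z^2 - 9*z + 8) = (z^2 + 2*z + 3/4)/(z - 8)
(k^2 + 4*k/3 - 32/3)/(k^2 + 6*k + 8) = (k - 8/3)/(k + 2)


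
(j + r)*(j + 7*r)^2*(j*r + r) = j^4*r + 15*j^3*r^2 + j^3*r + 63*j^2*r^3 + 15*j^2*r^2 + 49*j*r^4 + 63*j*r^3 + 49*r^4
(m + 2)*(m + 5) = m^2 + 7*m + 10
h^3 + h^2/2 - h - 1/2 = (h - 1)*(h + 1/2)*(h + 1)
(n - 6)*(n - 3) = n^2 - 9*n + 18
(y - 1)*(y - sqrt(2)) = y^2 - sqrt(2)*y - y + sqrt(2)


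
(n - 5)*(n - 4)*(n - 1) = n^3 - 10*n^2 + 29*n - 20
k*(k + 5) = k^2 + 5*k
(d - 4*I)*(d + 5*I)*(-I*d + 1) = -I*d^3 + 2*d^2 - 19*I*d + 20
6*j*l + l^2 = l*(6*j + l)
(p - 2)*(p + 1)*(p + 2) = p^3 + p^2 - 4*p - 4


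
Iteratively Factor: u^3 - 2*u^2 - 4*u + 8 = (u - 2)*(u^2 - 4) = (u - 2)*(u + 2)*(u - 2)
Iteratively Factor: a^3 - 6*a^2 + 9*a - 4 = (a - 1)*(a^2 - 5*a + 4) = (a - 1)^2*(a - 4)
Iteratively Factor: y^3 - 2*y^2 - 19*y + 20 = (y + 4)*(y^2 - 6*y + 5) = (y - 5)*(y + 4)*(y - 1)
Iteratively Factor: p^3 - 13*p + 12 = (p + 4)*(p^2 - 4*p + 3) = (p - 3)*(p + 4)*(p - 1)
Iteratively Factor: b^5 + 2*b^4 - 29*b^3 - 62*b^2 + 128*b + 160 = (b + 4)*(b^4 - 2*b^3 - 21*b^2 + 22*b + 40) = (b - 2)*(b + 4)*(b^3 - 21*b - 20) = (b - 2)*(b + 4)^2*(b^2 - 4*b - 5) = (b - 5)*(b - 2)*(b + 4)^2*(b + 1)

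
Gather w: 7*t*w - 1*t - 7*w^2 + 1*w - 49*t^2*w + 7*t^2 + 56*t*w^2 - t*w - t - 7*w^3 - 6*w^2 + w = 7*t^2 - 2*t - 7*w^3 + w^2*(56*t - 13) + w*(-49*t^2 + 6*t + 2)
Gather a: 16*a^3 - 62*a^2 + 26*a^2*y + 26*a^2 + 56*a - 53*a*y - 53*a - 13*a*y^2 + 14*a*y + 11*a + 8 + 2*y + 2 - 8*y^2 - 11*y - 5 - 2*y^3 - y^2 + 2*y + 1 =16*a^3 + a^2*(26*y - 36) + a*(-13*y^2 - 39*y + 14) - 2*y^3 - 9*y^2 - 7*y + 6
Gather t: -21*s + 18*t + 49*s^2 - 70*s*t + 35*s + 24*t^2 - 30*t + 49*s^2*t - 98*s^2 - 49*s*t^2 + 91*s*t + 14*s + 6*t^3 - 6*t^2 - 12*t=-49*s^2 + 28*s + 6*t^3 + t^2*(18 - 49*s) + t*(49*s^2 + 21*s - 24)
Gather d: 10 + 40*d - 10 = 40*d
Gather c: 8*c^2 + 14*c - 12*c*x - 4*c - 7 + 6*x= 8*c^2 + c*(10 - 12*x) + 6*x - 7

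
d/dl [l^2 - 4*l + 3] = 2*l - 4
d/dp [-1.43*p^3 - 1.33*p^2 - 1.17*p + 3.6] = -4.29*p^2 - 2.66*p - 1.17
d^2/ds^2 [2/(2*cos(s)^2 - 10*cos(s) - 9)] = 4*(8*sin(s)^4 - 90*sin(s)^2 - 15*cos(s)/2 - 15*cos(3*s)/2 - 36)/(2*sin(s)^2 + 10*cos(s) + 7)^3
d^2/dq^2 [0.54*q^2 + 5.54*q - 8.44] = 1.08000000000000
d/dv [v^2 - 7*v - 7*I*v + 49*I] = 2*v - 7 - 7*I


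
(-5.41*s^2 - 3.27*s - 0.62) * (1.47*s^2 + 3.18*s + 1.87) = -7.9527*s^4 - 22.0107*s^3 - 21.4267*s^2 - 8.0865*s - 1.1594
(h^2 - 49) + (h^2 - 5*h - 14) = 2*h^2 - 5*h - 63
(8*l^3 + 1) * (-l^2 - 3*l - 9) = -8*l^5 - 24*l^4 - 72*l^3 - l^2 - 3*l - 9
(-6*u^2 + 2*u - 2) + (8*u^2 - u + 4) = 2*u^2 + u + 2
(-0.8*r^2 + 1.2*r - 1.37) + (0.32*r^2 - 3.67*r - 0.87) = -0.48*r^2 - 2.47*r - 2.24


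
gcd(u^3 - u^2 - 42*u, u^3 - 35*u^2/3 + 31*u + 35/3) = u - 7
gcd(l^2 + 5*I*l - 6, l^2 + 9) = l + 3*I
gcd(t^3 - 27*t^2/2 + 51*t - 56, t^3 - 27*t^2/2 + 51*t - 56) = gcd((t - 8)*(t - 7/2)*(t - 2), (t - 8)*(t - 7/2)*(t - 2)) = t^3 - 27*t^2/2 + 51*t - 56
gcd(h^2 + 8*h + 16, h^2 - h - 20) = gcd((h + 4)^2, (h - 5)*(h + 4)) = h + 4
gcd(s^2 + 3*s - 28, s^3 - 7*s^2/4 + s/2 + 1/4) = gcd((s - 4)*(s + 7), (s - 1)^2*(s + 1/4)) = 1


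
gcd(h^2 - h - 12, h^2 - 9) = h + 3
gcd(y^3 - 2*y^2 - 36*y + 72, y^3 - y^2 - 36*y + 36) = y^2 - 36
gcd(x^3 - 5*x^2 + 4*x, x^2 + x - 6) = 1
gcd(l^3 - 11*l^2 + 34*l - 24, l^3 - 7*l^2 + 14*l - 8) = l^2 - 5*l + 4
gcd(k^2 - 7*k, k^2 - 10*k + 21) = k - 7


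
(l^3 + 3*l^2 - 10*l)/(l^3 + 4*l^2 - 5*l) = (l - 2)/(l - 1)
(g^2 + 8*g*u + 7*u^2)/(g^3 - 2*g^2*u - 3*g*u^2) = (-g - 7*u)/(g*(-g + 3*u))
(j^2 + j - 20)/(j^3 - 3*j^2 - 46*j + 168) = (j + 5)/(j^2 + j - 42)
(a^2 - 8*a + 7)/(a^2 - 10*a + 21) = (a - 1)/(a - 3)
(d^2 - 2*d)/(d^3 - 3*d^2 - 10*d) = (2 - d)/(-d^2 + 3*d + 10)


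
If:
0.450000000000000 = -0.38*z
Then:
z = -1.18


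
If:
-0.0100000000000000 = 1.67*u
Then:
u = -0.01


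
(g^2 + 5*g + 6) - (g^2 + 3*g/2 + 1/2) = 7*g/2 + 11/2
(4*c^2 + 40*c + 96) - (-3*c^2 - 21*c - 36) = 7*c^2 + 61*c + 132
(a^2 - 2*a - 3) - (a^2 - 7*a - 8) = 5*a + 5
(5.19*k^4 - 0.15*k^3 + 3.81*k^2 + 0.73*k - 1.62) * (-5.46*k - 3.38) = -28.3374*k^5 - 16.7232*k^4 - 20.2956*k^3 - 16.8636*k^2 + 6.3778*k + 5.4756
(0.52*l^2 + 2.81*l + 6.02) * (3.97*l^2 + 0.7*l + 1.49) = 2.0644*l^4 + 11.5197*l^3 + 26.6412*l^2 + 8.4009*l + 8.9698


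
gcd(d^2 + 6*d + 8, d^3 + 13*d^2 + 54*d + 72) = d + 4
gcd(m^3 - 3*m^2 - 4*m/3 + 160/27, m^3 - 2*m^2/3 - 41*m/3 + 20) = m - 5/3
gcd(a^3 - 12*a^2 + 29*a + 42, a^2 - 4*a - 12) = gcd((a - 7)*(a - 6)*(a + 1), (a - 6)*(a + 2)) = a - 6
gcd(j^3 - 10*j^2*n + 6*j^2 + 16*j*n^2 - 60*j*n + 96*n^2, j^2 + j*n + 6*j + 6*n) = j + 6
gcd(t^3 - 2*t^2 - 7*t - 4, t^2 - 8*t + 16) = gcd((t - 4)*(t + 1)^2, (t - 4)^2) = t - 4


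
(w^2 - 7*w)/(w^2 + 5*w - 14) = w*(w - 7)/(w^2 + 5*w - 14)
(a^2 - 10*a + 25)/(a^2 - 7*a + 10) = (a - 5)/(a - 2)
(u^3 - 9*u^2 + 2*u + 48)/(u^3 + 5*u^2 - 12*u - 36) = (u - 8)/(u + 6)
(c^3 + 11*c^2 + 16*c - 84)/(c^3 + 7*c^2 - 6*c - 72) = (c^2 + 5*c - 14)/(c^2 + c - 12)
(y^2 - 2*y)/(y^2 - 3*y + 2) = y/(y - 1)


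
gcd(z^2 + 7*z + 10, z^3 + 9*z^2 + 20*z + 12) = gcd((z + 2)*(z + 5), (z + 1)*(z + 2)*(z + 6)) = z + 2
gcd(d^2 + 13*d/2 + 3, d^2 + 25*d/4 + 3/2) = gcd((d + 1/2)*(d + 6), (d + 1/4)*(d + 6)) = d + 6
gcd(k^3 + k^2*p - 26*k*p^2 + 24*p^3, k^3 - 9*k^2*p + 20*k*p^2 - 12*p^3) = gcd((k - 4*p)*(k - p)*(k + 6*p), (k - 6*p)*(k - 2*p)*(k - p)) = -k + p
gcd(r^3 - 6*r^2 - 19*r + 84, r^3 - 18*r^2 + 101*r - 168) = r^2 - 10*r + 21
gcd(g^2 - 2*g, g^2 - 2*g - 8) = 1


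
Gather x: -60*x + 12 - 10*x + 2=14 - 70*x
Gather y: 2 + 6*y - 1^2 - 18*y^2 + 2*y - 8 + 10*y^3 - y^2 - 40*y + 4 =10*y^3 - 19*y^2 - 32*y - 3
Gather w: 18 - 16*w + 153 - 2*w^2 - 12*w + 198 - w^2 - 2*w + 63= -3*w^2 - 30*w + 432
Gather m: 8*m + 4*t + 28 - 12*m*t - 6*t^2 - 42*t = m*(8 - 12*t) - 6*t^2 - 38*t + 28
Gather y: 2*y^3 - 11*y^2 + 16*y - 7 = 2*y^3 - 11*y^2 + 16*y - 7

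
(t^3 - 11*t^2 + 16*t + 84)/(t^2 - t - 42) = (t^2 - 4*t - 12)/(t + 6)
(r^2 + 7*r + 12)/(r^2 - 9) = (r + 4)/(r - 3)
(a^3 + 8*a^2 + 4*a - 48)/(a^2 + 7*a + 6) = (a^2 + 2*a - 8)/(a + 1)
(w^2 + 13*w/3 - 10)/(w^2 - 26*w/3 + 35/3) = (w + 6)/(w - 7)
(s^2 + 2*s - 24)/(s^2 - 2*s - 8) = (s + 6)/(s + 2)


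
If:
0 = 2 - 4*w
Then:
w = 1/2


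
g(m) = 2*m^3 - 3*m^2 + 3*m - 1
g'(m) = 6*m^2 - 6*m + 3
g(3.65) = 67.24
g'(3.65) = 61.04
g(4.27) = 112.82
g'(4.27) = 86.78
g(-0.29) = -2.17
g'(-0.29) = 5.24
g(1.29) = 2.17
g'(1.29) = 5.24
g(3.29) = 47.62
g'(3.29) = 48.20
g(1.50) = 3.50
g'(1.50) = 7.50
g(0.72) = 0.35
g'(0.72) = 1.79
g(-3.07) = -96.35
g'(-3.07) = 77.97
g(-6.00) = -559.00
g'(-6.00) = 255.00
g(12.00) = 3059.00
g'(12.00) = 795.00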